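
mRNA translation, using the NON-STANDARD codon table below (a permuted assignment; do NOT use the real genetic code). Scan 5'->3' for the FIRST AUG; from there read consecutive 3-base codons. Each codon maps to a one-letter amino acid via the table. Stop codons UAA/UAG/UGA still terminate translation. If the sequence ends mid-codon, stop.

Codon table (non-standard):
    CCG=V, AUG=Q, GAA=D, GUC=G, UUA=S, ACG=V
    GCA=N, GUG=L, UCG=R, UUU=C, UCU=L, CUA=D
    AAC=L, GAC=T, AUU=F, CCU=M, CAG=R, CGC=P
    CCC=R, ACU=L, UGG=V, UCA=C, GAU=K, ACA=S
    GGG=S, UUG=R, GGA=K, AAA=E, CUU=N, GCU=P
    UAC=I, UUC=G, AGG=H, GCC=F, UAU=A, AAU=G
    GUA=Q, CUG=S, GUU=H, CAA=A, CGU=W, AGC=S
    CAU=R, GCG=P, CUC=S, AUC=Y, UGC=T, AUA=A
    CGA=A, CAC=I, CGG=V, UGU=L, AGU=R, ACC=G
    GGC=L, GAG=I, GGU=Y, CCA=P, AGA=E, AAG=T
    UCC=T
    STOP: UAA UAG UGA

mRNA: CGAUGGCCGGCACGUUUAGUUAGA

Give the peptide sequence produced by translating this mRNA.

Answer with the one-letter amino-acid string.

Answer: QFLVCR

Derivation:
start AUG at pos 2
pos 2: AUG -> Q; peptide=Q
pos 5: GCC -> F; peptide=QF
pos 8: GGC -> L; peptide=QFL
pos 11: ACG -> V; peptide=QFLV
pos 14: UUU -> C; peptide=QFLVC
pos 17: AGU -> R; peptide=QFLVCR
pos 20: UAG -> STOP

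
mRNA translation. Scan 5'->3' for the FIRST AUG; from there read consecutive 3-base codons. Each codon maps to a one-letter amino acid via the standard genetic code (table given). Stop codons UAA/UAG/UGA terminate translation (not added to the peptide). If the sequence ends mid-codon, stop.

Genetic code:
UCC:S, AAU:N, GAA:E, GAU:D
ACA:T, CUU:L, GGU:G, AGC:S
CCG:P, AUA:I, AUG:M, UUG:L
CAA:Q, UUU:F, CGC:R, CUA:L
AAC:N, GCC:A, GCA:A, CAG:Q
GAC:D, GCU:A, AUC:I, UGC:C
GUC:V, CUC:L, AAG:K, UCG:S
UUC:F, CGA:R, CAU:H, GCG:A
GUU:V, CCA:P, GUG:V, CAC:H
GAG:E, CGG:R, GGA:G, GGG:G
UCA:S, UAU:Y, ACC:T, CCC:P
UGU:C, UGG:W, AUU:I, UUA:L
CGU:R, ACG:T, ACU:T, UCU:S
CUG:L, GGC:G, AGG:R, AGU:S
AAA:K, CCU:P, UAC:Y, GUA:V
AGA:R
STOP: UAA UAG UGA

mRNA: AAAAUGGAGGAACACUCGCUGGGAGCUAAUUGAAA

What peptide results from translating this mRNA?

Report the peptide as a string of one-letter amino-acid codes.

start AUG at pos 3
pos 3: AUG -> M; peptide=M
pos 6: GAG -> E; peptide=ME
pos 9: GAA -> E; peptide=MEE
pos 12: CAC -> H; peptide=MEEH
pos 15: UCG -> S; peptide=MEEHS
pos 18: CUG -> L; peptide=MEEHSL
pos 21: GGA -> G; peptide=MEEHSLG
pos 24: GCU -> A; peptide=MEEHSLGA
pos 27: AAU -> N; peptide=MEEHSLGAN
pos 30: UGA -> STOP

Answer: MEEHSLGAN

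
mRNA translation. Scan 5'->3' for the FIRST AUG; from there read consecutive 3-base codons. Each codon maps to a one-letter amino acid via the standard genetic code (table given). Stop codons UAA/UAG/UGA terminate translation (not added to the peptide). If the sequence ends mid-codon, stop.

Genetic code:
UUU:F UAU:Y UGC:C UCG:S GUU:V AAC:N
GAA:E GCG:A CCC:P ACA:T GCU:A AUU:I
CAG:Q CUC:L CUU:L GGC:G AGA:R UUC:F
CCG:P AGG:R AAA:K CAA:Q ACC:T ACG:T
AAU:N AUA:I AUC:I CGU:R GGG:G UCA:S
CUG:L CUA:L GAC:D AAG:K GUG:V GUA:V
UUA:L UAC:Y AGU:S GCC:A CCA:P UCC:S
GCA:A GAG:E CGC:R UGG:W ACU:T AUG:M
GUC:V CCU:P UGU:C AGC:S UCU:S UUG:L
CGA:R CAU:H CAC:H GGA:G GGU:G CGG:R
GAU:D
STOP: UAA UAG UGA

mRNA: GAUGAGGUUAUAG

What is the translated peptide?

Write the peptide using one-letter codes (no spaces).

Answer: MRL

Derivation:
start AUG at pos 1
pos 1: AUG -> M; peptide=M
pos 4: AGG -> R; peptide=MR
pos 7: UUA -> L; peptide=MRL
pos 10: UAG -> STOP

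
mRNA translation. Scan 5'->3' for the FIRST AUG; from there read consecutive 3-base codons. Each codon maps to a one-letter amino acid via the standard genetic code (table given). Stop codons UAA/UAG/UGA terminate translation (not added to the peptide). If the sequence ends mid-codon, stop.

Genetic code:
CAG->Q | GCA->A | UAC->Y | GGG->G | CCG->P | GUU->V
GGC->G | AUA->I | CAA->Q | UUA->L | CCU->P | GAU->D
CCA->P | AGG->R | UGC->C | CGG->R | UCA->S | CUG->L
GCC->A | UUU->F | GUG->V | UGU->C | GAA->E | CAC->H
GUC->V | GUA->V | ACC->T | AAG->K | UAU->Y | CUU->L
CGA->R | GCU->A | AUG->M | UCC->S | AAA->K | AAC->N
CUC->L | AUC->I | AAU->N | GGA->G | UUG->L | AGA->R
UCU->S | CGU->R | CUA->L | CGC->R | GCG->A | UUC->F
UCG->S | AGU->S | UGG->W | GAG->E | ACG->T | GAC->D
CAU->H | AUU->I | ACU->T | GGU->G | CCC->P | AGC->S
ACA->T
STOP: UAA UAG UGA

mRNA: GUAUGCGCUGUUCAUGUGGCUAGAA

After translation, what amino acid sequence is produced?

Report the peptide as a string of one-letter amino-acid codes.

start AUG at pos 2
pos 2: AUG -> M; peptide=M
pos 5: CGC -> R; peptide=MR
pos 8: UGU -> C; peptide=MRC
pos 11: UCA -> S; peptide=MRCS
pos 14: UGU -> C; peptide=MRCSC
pos 17: GGC -> G; peptide=MRCSCG
pos 20: UAG -> STOP

Answer: MRCSCG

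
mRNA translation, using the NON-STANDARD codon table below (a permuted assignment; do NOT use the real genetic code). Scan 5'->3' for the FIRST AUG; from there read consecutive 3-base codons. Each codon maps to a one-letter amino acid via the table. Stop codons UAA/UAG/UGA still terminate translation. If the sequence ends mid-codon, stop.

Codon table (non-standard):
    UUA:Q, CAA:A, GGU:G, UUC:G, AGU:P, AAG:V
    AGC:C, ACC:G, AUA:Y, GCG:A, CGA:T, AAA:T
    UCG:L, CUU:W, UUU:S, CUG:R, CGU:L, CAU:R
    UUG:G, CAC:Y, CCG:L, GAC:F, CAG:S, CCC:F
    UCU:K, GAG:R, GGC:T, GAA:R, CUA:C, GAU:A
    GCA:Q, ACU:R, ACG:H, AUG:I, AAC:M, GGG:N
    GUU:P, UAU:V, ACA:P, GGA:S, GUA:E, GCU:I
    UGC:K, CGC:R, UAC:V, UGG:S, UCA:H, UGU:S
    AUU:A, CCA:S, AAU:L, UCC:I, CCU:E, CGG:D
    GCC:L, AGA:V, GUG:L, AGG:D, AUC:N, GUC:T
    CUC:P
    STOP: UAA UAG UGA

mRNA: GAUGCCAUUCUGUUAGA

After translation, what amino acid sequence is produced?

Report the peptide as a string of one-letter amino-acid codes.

Answer: ISGS

Derivation:
start AUG at pos 1
pos 1: AUG -> I; peptide=I
pos 4: CCA -> S; peptide=IS
pos 7: UUC -> G; peptide=ISG
pos 10: UGU -> S; peptide=ISGS
pos 13: UAG -> STOP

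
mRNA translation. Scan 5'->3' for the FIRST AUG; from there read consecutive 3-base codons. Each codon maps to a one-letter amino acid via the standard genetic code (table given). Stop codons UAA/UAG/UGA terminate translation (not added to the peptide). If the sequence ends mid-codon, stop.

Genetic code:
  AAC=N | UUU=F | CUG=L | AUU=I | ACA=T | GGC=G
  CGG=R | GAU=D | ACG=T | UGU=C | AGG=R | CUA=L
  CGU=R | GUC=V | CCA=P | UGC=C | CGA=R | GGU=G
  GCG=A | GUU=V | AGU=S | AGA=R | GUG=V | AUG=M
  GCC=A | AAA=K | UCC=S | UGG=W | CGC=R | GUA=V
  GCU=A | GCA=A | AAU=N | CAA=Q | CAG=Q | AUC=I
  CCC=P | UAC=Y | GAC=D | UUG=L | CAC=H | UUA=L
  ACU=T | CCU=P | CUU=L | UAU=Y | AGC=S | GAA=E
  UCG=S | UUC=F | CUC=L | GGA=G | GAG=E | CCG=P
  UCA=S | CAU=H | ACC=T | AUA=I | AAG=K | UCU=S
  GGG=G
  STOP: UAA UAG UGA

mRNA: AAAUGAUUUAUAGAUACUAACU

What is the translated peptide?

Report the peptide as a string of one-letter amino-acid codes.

start AUG at pos 2
pos 2: AUG -> M; peptide=M
pos 5: AUU -> I; peptide=MI
pos 8: UAU -> Y; peptide=MIY
pos 11: AGA -> R; peptide=MIYR
pos 14: UAC -> Y; peptide=MIYRY
pos 17: UAA -> STOP

Answer: MIYRY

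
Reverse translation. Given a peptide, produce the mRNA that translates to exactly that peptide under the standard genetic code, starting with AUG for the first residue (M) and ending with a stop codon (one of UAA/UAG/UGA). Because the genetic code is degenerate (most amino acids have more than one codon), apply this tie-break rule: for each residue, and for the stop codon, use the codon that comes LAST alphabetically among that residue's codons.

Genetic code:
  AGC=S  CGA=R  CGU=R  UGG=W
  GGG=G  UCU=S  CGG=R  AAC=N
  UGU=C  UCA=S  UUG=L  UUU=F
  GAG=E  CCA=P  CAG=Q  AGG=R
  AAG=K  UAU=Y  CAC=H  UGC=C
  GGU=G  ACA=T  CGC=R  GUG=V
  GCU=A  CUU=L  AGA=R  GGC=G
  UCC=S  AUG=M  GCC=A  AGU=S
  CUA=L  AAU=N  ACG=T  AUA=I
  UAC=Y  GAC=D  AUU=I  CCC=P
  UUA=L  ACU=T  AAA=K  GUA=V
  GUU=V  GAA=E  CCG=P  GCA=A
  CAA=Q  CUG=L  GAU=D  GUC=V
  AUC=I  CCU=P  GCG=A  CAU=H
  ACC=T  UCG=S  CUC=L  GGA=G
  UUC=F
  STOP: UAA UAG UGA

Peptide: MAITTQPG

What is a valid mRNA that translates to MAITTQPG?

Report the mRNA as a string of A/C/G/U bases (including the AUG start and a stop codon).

Answer: mRNA: AUGGCUAUUACUACUCAGCCUGGUUGA

Derivation:
residue 1: M -> AUG (start codon)
residue 2: A codons sorted = GCA,GCC,GCG,GCU -> pick last = GCU
residue 3: I codons sorted = AUA,AUC,AUU -> pick last = AUU
residue 4: T codons sorted = ACA,ACC,ACG,ACU -> pick last = ACU
residue 5: T codons sorted = ACA,ACC,ACG,ACU -> pick last = ACU
residue 6: Q codons sorted = CAA,CAG -> pick last = CAG
residue 7: P codons sorted = CCA,CCC,CCG,CCU -> pick last = CCU
residue 8: G codons sorted = GGA,GGC,GGG,GGU -> pick last = GGU
terminator: stop codons sorted = UAA,UAG,UGA -> pick last = UGA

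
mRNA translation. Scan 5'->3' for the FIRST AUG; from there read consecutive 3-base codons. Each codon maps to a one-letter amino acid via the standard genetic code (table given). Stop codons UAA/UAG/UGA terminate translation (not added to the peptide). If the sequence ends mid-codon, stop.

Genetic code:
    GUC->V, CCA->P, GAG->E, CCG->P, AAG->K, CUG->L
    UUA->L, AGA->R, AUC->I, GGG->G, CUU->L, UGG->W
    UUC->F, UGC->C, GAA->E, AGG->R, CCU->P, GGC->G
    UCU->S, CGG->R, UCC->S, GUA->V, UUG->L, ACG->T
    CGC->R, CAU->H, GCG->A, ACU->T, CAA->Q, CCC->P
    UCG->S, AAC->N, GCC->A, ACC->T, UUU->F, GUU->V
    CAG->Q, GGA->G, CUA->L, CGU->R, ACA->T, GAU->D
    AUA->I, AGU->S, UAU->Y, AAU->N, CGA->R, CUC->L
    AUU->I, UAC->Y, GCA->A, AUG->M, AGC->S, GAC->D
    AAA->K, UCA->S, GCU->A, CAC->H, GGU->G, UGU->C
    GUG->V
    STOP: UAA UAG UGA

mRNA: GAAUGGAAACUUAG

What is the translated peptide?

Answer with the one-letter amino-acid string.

start AUG at pos 2
pos 2: AUG -> M; peptide=M
pos 5: GAA -> E; peptide=ME
pos 8: ACU -> T; peptide=MET
pos 11: UAG -> STOP

Answer: MET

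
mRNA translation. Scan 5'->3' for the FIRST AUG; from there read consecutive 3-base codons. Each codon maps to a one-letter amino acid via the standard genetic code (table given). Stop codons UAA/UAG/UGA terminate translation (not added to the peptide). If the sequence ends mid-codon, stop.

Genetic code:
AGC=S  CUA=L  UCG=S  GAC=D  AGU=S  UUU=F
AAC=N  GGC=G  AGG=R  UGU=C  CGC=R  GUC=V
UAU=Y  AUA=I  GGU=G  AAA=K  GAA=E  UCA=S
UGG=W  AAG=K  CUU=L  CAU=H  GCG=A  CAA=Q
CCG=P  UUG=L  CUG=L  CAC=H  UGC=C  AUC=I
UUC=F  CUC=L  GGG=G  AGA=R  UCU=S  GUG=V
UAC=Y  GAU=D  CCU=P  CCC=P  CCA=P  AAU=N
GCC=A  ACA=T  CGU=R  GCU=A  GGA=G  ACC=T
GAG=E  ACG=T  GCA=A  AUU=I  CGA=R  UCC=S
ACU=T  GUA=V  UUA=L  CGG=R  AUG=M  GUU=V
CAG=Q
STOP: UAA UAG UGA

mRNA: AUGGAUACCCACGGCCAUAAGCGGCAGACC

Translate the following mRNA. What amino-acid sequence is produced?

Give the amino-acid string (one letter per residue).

Answer: MDTHGHKRQT

Derivation:
start AUG at pos 0
pos 0: AUG -> M; peptide=M
pos 3: GAU -> D; peptide=MD
pos 6: ACC -> T; peptide=MDT
pos 9: CAC -> H; peptide=MDTH
pos 12: GGC -> G; peptide=MDTHG
pos 15: CAU -> H; peptide=MDTHGH
pos 18: AAG -> K; peptide=MDTHGHK
pos 21: CGG -> R; peptide=MDTHGHKR
pos 24: CAG -> Q; peptide=MDTHGHKRQ
pos 27: ACC -> T; peptide=MDTHGHKRQT
pos 30: only 0 nt remain (<3), stop (end of mRNA)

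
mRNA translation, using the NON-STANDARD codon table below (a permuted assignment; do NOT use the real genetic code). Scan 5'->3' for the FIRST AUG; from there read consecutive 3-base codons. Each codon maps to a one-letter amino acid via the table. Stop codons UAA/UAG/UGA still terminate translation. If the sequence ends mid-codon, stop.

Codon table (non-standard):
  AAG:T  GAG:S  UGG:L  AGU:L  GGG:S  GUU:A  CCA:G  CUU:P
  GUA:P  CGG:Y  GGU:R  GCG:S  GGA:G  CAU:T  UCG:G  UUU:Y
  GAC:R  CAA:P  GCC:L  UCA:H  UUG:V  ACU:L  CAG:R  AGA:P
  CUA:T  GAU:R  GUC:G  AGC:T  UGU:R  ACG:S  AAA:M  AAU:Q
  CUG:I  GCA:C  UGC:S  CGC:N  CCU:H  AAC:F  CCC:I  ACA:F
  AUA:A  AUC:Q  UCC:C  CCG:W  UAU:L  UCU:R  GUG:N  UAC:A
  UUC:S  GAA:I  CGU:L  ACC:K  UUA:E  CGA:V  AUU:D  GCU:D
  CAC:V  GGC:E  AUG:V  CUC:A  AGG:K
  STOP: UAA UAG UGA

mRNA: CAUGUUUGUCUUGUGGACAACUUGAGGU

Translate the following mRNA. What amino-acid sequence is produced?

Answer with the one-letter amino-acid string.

start AUG at pos 1
pos 1: AUG -> V; peptide=V
pos 4: UUU -> Y; peptide=VY
pos 7: GUC -> G; peptide=VYG
pos 10: UUG -> V; peptide=VYGV
pos 13: UGG -> L; peptide=VYGVL
pos 16: ACA -> F; peptide=VYGVLF
pos 19: ACU -> L; peptide=VYGVLFL
pos 22: UGA -> STOP

Answer: VYGVLFL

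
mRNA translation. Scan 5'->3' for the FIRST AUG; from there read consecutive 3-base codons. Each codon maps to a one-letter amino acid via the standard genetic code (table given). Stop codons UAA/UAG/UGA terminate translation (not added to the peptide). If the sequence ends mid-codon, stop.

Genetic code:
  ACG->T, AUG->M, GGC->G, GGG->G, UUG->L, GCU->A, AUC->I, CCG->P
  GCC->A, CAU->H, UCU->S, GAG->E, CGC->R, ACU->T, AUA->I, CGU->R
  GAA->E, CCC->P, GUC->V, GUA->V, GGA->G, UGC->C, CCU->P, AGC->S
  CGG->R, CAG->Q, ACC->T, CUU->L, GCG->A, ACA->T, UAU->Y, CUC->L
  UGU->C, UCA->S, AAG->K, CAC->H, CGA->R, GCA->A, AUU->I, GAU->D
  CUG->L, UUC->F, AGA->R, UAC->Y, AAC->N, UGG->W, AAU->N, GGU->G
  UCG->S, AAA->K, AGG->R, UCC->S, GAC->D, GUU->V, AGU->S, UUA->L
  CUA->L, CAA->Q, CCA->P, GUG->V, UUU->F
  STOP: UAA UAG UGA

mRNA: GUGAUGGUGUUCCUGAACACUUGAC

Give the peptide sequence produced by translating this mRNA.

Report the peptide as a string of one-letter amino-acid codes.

Answer: MVFLNT

Derivation:
start AUG at pos 3
pos 3: AUG -> M; peptide=M
pos 6: GUG -> V; peptide=MV
pos 9: UUC -> F; peptide=MVF
pos 12: CUG -> L; peptide=MVFL
pos 15: AAC -> N; peptide=MVFLN
pos 18: ACU -> T; peptide=MVFLNT
pos 21: UGA -> STOP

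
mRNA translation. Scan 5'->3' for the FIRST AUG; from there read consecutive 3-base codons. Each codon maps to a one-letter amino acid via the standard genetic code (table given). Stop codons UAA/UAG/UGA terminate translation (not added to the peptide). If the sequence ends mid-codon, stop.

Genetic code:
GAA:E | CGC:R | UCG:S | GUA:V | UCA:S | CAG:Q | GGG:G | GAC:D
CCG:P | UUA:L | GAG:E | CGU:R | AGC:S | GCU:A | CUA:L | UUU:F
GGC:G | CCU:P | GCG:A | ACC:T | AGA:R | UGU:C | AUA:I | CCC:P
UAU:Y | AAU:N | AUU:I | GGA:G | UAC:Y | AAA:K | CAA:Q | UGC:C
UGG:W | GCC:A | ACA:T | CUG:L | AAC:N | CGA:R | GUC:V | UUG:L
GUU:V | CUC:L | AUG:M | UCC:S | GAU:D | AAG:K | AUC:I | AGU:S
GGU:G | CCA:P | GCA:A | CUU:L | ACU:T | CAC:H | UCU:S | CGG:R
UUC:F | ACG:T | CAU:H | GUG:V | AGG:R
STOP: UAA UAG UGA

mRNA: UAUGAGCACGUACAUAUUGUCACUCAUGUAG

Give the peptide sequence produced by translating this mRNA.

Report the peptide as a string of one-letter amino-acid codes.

start AUG at pos 1
pos 1: AUG -> M; peptide=M
pos 4: AGC -> S; peptide=MS
pos 7: ACG -> T; peptide=MST
pos 10: UAC -> Y; peptide=MSTY
pos 13: AUA -> I; peptide=MSTYI
pos 16: UUG -> L; peptide=MSTYIL
pos 19: UCA -> S; peptide=MSTYILS
pos 22: CUC -> L; peptide=MSTYILSL
pos 25: AUG -> M; peptide=MSTYILSLM
pos 28: UAG -> STOP

Answer: MSTYILSLM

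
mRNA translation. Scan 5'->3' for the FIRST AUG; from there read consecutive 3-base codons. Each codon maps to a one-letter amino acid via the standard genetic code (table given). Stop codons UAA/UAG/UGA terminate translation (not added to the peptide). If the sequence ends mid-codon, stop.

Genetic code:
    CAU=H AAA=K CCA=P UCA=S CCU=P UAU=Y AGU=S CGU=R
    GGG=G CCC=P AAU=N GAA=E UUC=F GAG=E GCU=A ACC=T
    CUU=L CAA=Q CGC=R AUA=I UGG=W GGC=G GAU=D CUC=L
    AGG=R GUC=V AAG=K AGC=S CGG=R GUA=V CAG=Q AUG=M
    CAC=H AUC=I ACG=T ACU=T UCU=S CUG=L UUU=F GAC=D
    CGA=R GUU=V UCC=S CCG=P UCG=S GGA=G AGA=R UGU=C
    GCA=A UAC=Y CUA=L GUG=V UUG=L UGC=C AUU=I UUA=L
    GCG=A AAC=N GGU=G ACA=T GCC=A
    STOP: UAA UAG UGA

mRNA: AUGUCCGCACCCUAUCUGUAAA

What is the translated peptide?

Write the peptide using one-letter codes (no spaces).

start AUG at pos 0
pos 0: AUG -> M; peptide=M
pos 3: UCC -> S; peptide=MS
pos 6: GCA -> A; peptide=MSA
pos 9: CCC -> P; peptide=MSAP
pos 12: UAU -> Y; peptide=MSAPY
pos 15: CUG -> L; peptide=MSAPYL
pos 18: UAA -> STOP

Answer: MSAPYL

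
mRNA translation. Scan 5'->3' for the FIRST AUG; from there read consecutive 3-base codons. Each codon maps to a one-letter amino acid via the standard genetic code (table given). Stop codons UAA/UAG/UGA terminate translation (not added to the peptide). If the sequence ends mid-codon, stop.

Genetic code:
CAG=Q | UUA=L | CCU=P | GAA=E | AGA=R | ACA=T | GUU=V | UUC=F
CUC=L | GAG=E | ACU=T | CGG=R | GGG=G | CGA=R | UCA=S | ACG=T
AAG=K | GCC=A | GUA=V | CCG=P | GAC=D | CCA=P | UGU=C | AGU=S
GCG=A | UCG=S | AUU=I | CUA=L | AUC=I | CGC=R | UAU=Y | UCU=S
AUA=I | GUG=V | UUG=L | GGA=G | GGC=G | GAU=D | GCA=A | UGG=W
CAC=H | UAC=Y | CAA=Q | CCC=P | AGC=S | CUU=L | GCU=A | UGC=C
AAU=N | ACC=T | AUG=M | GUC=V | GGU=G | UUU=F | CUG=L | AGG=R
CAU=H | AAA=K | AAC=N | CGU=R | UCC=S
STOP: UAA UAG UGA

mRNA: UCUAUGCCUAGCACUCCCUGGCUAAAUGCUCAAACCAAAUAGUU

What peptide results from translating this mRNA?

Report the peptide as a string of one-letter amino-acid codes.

start AUG at pos 3
pos 3: AUG -> M; peptide=M
pos 6: CCU -> P; peptide=MP
pos 9: AGC -> S; peptide=MPS
pos 12: ACU -> T; peptide=MPST
pos 15: CCC -> P; peptide=MPSTP
pos 18: UGG -> W; peptide=MPSTPW
pos 21: CUA -> L; peptide=MPSTPWL
pos 24: AAU -> N; peptide=MPSTPWLN
pos 27: GCU -> A; peptide=MPSTPWLNA
pos 30: CAA -> Q; peptide=MPSTPWLNAQ
pos 33: ACC -> T; peptide=MPSTPWLNAQT
pos 36: AAA -> K; peptide=MPSTPWLNAQTK
pos 39: UAG -> STOP

Answer: MPSTPWLNAQTK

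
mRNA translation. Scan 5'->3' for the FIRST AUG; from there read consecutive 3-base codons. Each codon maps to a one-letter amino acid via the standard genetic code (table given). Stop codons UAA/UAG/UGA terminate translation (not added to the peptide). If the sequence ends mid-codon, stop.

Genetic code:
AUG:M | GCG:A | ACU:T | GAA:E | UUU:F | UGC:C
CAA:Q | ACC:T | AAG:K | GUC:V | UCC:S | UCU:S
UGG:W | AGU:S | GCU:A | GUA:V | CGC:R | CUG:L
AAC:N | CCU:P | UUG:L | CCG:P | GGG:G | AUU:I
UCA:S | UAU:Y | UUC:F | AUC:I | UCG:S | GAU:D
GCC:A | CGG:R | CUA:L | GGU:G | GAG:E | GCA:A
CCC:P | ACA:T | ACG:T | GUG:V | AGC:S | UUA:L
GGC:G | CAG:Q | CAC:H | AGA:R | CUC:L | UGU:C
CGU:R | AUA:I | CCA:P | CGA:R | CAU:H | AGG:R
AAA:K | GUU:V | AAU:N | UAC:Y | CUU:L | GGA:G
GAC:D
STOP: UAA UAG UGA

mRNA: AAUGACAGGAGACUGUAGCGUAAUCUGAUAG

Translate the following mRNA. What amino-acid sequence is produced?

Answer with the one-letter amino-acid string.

Answer: MTGDCSVI

Derivation:
start AUG at pos 1
pos 1: AUG -> M; peptide=M
pos 4: ACA -> T; peptide=MT
pos 7: GGA -> G; peptide=MTG
pos 10: GAC -> D; peptide=MTGD
pos 13: UGU -> C; peptide=MTGDC
pos 16: AGC -> S; peptide=MTGDCS
pos 19: GUA -> V; peptide=MTGDCSV
pos 22: AUC -> I; peptide=MTGDCSVI
pos 25: UGA -> STOP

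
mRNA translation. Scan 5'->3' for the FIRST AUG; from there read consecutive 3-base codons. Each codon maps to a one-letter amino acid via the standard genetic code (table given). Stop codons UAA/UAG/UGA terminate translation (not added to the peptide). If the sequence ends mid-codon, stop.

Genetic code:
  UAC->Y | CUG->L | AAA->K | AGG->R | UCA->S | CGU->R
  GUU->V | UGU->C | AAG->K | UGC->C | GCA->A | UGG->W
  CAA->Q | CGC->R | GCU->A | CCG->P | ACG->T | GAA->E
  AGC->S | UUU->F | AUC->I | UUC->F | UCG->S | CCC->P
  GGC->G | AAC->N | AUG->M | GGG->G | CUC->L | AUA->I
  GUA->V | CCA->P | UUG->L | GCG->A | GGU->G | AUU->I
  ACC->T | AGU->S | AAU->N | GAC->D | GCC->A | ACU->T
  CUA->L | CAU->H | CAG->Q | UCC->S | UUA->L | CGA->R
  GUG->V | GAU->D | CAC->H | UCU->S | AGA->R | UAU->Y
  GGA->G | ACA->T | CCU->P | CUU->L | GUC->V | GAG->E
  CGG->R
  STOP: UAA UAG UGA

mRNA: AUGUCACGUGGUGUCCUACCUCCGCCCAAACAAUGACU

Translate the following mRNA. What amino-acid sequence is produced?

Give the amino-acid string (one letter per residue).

Answer: MSRGVLPPPKQ

Derivation:
start AUG at pos 0
pos 0: AUG -> M; peptide=M
pos 3: UCA -> S; peptide=MS
pos 6: CGU -> R; peptide=MSR
pos 9: GGU -> G; peptide=MSRG
pos 12: GUC -> V; peptide=MSRGV
pos 15: CUA -> L; peptide=MSRGVL
pos 18: CCU -> P; peptide=MSRGVLP
pos 21: CCG -> P; peptide=MSRGVLPP
pos 24: CCC -> P; peptide=MSRGVLPPP
pos 27: AAA -> K; peptide=MSRGVLPPPK
pos 30: CAA -> Q; peptide=MSRGVLPPPKQ
pos 33: UGA -> STOP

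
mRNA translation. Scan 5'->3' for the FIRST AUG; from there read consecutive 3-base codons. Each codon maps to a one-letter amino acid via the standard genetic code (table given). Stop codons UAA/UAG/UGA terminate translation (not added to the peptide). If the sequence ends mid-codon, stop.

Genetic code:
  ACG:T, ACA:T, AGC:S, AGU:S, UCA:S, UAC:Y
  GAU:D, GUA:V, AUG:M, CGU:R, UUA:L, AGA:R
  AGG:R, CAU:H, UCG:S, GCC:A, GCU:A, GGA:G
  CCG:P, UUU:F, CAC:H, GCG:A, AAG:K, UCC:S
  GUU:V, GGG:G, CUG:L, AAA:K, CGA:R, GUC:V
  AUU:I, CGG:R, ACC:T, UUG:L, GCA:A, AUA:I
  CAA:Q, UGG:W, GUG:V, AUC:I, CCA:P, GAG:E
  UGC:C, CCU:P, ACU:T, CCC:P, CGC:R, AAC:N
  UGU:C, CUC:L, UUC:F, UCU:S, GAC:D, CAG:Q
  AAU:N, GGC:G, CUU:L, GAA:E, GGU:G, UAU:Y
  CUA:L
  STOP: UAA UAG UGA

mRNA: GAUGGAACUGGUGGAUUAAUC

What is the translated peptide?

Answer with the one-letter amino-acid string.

Answer: MELVD

Derivation:
start AUG at pos 1
pos 1: AUG -> M; peptide=M
pos 4: GAA -> E; peptide=ME
pos 7: CUG -> L; peptide=MEL
pos 10: GUG -> V; peptide=MELV
pos 13: GAU -> D; peptide=MELVD
pos 16: UAA -> STOP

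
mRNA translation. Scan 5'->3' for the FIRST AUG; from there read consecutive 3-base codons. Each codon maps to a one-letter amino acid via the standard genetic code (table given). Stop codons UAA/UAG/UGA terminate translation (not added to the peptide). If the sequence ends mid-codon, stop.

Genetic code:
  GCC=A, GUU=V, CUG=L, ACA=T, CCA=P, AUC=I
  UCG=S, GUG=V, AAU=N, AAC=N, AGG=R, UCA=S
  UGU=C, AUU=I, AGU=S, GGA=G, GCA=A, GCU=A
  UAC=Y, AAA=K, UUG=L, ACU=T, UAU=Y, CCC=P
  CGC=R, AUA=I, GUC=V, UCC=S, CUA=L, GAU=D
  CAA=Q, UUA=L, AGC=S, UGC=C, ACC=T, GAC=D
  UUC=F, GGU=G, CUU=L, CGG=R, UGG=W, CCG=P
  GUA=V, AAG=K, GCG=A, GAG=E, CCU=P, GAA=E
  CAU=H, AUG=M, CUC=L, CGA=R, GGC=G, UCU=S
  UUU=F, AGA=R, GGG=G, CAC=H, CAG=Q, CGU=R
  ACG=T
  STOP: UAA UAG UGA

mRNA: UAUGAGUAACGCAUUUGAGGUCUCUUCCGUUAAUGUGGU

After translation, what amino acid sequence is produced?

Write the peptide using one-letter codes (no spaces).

Answer: MSNAFEVSSVNV

Derivation:
start AUG at pos 1
pos 1: AUG -> M; peptide=M
pos 4: AGU -> S; peptide=MS
pos 7: AAC -> N; peptide=MSN
pos 10: GCA -> A; peptide=MSNA
pos 13: UUU -> F; peptide=MSNAF
pos 16: GAG -> E; peptide=MSNAFE
pos 19: GUC -> V; peptide=MSNAFEV
pos 22: UCU -> S; peptide=MSNAFEVS
pos 25: UCC -> S; peptide=MSNAFEVSS
pos 28: GUU -> V; peptide=MSNAFEVSSV
pos 31: AAU -> N; peptide=MSNAFEVSSVN
pos 34: GUG -> V; peptide=MSNAFEVSSVNV
pos 37: only 2 nt remain (<3), stop (end of mRNA)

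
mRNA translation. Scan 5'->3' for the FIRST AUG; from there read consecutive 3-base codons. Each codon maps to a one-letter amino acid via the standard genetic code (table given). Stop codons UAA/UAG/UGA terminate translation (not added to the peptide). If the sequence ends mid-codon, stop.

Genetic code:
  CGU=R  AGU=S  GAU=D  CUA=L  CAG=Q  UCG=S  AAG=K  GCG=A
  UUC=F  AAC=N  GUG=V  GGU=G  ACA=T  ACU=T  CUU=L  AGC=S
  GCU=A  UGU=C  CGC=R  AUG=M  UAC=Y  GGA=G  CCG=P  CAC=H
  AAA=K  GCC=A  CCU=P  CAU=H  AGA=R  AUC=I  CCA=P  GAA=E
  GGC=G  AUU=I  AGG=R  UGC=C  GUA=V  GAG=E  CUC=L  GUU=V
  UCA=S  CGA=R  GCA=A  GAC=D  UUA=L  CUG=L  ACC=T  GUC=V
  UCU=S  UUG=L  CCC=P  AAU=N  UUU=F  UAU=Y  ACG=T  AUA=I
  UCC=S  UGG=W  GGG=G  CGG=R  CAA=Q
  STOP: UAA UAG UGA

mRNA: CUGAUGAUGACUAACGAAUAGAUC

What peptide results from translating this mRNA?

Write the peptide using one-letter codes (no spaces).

Answer: MMTNE

Derivation:
start AUG at pos 3
pos 3: AUG -> M; peptide=M
pos 6: AUG -> M; peptide=MM
pos 9: ACU -> T; peptide=MMT
pos 12: AAC -> N; peptide=MMTN
pos 15: GAA -> E; peptide=MMTNE
pos 18: UAG -> STOP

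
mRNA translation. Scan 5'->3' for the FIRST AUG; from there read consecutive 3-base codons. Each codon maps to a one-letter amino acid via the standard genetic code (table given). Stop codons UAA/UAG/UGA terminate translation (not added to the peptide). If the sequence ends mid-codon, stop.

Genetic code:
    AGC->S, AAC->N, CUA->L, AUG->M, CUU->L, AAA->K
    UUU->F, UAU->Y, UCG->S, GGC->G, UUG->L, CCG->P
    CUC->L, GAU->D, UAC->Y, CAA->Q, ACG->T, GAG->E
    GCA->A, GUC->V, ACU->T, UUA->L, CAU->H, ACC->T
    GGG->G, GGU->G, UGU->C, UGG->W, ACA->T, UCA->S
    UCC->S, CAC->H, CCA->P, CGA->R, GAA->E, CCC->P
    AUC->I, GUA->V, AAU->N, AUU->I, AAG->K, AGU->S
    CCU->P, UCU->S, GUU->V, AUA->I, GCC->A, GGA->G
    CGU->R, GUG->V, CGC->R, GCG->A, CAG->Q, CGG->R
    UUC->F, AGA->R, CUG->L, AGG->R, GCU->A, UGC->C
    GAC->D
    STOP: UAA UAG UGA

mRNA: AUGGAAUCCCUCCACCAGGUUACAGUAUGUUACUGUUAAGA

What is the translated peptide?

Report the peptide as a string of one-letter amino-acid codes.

start AUG at pos 0
pos 0: AUG -> M; peptide=M
pos 3: GAA -> E; peptide=ME
pos 6: UCC -> S; peptide=MES
pos 9: CUC -> L; peptide=MESL
pos 12: CAC -> H; peptide=MESLH
pos 15: CAG -> Q; peptide=MESLHQ
pos 18: GUU -> V; peptide=MESLHQV
pos 21: ACA -> T; peptide=MESLHQVT
pos 24: GUA -> V; peptide=MESLHQVTV
pos 27: UGU -> C; peptide=MESLHQVTVC
pos 30: UAC -> Y; peptide=MESLHQVTVCY
pos 33: UGU -> C; peptide=MESLHQVTVCYC
pos 36: UAA -> STOP

Answer: MESLHQVTVCYC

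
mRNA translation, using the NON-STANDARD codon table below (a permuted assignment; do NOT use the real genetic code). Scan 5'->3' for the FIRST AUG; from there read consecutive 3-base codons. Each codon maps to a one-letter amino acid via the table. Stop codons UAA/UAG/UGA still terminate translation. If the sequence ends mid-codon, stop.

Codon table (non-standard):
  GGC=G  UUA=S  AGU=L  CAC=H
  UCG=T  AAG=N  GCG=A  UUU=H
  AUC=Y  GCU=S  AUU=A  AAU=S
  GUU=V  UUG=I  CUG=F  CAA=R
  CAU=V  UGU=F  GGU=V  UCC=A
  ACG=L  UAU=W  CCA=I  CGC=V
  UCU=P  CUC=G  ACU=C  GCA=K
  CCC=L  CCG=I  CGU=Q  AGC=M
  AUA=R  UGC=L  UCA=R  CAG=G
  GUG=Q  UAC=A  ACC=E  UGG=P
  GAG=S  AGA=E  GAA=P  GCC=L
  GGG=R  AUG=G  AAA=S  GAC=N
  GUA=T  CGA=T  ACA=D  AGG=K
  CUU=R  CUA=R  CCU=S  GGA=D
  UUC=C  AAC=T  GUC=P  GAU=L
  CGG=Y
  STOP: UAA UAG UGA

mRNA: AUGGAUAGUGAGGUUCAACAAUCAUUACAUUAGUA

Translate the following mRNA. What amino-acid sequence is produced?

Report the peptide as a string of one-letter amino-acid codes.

start AUG at pos 0
pos 0: AUG -> G; peptide=G
pos 3: GAU -> L; peptide=GL
pos 6: AGU -> L; peptide=GLL
pos 9: GAG -> S; peptide=GLLS
pos 12: GUU -> V; peptide=GLLSV
pos 15: CAA -> R; peptide=GLLSVR
pos 18: CAA -> R; peptide=GLLSVRR
pos 21: UCA -> R; peptide=GLLSVRRR
pos 24: UUA -> S; peptide=GLLSVRRRS
pos 27: CAU -> V; peptide=GLLSVRRRSV
pos 30: UAG -> STOP

Answer: GLLSVRRRSV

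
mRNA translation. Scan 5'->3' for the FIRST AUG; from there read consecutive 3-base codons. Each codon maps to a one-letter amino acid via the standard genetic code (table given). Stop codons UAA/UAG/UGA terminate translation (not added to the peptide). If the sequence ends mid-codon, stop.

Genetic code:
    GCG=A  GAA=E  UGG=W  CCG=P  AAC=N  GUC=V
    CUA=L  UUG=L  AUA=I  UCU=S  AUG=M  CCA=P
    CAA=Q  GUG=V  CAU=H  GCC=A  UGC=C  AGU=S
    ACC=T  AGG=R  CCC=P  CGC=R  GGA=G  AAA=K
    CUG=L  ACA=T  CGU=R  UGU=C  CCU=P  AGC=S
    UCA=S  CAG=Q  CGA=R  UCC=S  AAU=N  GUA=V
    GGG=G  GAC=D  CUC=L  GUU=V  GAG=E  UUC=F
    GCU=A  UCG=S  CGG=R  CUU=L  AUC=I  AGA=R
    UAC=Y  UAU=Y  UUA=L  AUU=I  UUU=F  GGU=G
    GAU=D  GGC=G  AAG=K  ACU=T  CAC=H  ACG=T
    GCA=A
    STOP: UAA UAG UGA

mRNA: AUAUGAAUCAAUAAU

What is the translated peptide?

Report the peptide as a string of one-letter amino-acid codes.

Answer: MNQ

Derivation:
start AUG at pos 2
pos 2: AUG -> M; peptide=M
pos 5: AAU -> N; peptide=MN
pos 8: CAA -> Q; peptide=MNQ
pos 11: UAA -> STOP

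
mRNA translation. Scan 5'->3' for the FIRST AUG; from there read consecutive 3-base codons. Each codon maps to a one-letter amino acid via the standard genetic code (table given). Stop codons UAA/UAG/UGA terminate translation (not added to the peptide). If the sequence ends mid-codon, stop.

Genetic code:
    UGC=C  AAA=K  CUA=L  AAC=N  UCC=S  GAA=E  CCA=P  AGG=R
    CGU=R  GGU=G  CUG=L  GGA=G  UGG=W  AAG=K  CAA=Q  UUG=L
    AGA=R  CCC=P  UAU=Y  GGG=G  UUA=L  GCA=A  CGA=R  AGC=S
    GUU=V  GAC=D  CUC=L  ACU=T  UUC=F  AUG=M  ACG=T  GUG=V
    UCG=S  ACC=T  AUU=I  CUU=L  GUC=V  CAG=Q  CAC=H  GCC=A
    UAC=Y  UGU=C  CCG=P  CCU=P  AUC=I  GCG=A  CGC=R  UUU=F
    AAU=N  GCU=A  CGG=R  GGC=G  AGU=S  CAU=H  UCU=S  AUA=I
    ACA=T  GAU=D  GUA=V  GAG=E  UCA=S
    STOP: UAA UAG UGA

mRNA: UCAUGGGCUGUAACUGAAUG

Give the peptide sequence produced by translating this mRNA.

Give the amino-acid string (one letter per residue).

Answer: MGCN

Derivation:
start AUG at pos 2
pos 2: AUG -> M; peptide=M
pos 5: GGC -> G; peptide=MG
pos 8: UGU -> C; peptide=MGC
pos 11: AAC -> N; peptide=MGCN
pos 14: UGA -> STOP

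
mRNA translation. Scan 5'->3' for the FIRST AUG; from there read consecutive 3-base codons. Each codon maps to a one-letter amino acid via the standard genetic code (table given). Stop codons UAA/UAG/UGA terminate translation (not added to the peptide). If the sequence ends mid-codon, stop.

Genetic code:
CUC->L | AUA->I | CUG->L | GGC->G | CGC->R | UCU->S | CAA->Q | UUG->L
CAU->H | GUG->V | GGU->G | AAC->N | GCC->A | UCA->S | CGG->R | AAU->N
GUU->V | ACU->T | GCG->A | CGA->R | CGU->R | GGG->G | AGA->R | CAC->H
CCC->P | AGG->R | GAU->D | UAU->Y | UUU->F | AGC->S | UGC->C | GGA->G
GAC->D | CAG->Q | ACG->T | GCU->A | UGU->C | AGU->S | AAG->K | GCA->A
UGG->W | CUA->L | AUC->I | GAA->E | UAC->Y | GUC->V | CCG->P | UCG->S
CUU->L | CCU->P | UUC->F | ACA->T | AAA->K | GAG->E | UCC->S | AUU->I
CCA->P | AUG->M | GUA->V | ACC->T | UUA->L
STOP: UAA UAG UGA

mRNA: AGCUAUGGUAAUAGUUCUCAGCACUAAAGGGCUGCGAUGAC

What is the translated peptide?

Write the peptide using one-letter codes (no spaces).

start AUG at pos 4
pos 4: AUG -> M; peptide=M
pos 7: GUA -> V; peptide=MV
pos 10: AUA -> I; peptide=MVI
pos 13: GUU -> V; peptide=MVIV
pos 16: CUC -> L; peptide=MVIVL
pos 19: AGC -> S; peptide=MVIVLS
pos 22: ACU -> T; peptide=MVIVLST
pos 25: AAA -> K; peptide=MVIVLSTK
pos 28: GGG -> G; peptide=MVIVLSTKG
pos 31: CUG -> L; peptide=MVIVLSTKGL
pos 34: CGA -> R; peptide=MVIVLSTKGLR
pos 37: UGA -> STOP

Answer: MVIVLSTKGLR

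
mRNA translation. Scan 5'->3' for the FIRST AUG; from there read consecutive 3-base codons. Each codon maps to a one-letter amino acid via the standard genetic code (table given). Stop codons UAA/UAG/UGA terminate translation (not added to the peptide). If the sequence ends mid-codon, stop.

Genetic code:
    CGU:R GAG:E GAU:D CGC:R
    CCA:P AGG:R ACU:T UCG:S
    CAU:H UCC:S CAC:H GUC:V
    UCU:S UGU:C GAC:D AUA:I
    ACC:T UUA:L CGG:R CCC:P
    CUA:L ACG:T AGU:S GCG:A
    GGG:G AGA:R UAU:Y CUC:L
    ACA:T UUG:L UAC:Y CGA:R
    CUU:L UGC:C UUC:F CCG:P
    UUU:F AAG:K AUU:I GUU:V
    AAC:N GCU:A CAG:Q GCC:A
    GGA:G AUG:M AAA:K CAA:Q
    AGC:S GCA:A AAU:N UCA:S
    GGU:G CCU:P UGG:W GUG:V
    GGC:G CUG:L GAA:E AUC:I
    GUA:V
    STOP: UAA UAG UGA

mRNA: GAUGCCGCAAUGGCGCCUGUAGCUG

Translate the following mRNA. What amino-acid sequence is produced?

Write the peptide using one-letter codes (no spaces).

start AUG at pos 1
pos 1: AUG -> M; peptide=M
pos 4: CCG -> P; peptide=MP
pos 7: CAA -> Q; peptide=MPQ
pos 10: UGG -> W; peptide=MPQW
pos 13: CGC -> R; peptide=MPQWR
pos 16: CUG -> L; peptide=MPQWRL
pos 19: UAG -> STOP

Answer: MPQWRL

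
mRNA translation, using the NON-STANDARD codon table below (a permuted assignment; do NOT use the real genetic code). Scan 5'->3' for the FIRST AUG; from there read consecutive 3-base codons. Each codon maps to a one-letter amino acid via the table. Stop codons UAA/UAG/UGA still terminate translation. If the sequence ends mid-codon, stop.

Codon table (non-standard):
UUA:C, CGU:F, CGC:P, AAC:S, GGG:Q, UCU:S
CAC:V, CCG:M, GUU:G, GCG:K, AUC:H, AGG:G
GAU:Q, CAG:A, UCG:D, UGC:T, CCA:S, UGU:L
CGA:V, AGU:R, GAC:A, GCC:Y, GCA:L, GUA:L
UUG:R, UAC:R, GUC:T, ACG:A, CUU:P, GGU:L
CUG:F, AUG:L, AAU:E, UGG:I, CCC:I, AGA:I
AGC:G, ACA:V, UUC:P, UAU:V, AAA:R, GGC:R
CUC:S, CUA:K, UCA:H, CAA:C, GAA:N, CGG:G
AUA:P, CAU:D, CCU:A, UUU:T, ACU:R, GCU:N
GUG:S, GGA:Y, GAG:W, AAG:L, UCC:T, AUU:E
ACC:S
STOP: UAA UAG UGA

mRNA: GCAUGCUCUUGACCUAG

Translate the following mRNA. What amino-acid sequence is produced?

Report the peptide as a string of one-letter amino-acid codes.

Answer: LSRS

Derivation:
start AUG at pos 2
pos 2: AUG -> L; peptide=L
pos 5: CUC -> S; peptide=LS
pos 8: UUG -> R; peptide=LSR
pos 11: ACC -> S; peptide=LSRS
pos 14: UAG -> STOP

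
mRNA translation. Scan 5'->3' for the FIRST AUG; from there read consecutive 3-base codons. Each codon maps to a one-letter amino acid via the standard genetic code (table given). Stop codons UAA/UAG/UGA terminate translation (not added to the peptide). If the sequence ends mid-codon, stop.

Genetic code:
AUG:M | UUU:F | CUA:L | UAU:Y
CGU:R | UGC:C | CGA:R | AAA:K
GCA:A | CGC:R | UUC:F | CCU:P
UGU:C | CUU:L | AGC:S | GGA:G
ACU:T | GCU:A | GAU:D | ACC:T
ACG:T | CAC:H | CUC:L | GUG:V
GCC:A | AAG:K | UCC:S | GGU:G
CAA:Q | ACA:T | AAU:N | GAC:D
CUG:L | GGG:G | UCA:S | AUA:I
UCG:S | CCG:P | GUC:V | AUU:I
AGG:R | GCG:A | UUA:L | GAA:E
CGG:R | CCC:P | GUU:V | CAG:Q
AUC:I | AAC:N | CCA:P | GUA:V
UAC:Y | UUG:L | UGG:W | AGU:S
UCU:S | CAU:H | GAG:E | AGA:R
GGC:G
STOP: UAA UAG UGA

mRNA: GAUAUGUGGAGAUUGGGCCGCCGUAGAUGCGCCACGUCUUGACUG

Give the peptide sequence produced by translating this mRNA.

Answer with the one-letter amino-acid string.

Answer: MWRLGRRRCATS

Derivation:
start AUG at pos 3
pos 3: AUG -> M; peptide=M
pos 6: UGG -> W; peptide=MW
pos 9: AGA -> R; peptide=MWR
pos 12: UUG -> L; peptide=MWRL
pos 15: GGC -> G; peptide=MWRLG
pos 18: CGC -> R; peptide=MWRLGR
pos 21: CGU -> R; peptide=MWRLGRR
pos 24: AGA -> R; peptide=MWRLGRRR
pos 27: UGC -> C; peptide=MWRLGRRRC
pos 30: GCC -> A; peptide=MWRLGRRRCA
pos 33: ACG -> T; peptide=MWRLGRRRCAT
pos 36: UCU -> S; peptide=MWRLGRRRCATS
pos 39: UGA -> STOP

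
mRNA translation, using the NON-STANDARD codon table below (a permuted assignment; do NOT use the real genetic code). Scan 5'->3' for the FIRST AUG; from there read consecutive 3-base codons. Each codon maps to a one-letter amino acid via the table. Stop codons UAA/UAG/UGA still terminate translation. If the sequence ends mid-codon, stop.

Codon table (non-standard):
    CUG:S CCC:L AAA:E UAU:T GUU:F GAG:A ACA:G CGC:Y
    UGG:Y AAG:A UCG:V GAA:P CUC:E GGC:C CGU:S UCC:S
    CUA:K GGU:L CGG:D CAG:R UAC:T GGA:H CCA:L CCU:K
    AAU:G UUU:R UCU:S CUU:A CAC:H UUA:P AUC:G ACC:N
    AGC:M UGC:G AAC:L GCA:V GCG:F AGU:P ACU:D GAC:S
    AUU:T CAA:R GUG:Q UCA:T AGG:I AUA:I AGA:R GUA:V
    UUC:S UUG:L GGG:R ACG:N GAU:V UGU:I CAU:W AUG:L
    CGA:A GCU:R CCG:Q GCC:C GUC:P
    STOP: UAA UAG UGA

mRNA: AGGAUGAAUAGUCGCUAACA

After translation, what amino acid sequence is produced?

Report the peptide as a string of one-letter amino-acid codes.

Answer: LGPY

Derivation:
start AUG at pos 3
pos 3: AUG -> L; peptide=L
pos 6: AAU -> G; peptide=LG
pos 9: AGU -> P; peptide=LGP
pos 12: CGC -> Y; peptide=LGPY
pos 15: UAA -> STOP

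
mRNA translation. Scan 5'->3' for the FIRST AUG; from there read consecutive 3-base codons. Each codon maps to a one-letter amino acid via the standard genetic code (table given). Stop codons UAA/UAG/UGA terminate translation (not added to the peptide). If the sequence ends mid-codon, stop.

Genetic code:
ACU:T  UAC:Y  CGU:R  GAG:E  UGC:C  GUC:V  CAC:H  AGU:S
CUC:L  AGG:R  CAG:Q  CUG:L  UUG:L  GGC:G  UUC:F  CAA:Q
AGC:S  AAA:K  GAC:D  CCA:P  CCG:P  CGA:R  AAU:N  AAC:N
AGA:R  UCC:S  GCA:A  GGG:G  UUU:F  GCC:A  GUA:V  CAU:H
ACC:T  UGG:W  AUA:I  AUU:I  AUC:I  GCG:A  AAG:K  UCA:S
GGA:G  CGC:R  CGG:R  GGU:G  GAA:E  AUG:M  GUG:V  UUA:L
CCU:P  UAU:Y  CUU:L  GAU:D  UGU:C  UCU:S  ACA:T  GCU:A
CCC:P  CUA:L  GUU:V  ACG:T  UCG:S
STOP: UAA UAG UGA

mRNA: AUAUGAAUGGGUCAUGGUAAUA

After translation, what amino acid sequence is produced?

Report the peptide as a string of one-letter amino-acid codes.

Answer: MNGSW

Derivation:
start AUG at pos 2
pos 2: AUG -> M; peptide=M
pos 5: AAU -> N; peptide=MN
pos 8: GGG -> G; peptide=MNG
pos 11: UCA -> S; peptide=MNGS
pos 14: UGG -> W; peptide=MNGSW
pos 17: UAA -> STOP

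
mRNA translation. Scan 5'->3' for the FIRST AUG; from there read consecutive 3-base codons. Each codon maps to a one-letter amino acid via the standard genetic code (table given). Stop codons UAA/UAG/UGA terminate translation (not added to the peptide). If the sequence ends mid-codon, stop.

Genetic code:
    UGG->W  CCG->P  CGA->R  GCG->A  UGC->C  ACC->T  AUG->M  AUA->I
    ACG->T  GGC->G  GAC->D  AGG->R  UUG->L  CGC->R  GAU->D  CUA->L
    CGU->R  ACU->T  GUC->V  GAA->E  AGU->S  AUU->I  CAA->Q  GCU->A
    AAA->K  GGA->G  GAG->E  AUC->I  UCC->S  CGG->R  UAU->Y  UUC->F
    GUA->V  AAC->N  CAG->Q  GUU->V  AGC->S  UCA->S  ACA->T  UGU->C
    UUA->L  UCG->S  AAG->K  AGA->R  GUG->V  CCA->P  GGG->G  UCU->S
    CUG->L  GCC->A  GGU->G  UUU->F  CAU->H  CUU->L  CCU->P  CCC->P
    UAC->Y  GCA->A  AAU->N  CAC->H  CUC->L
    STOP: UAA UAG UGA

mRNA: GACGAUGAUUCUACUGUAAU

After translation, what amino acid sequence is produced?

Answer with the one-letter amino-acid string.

Answer: MILL

Derivation:
start AUG at pos 4
pos 4: AUG -> M; peptide=M
pos 7: AUU -> I; peptide=MI
pos 10: CUA -> L; peptide=MIL
pos 13: CUG -> L; peptide=MILL
pos 16: UAA -> STOP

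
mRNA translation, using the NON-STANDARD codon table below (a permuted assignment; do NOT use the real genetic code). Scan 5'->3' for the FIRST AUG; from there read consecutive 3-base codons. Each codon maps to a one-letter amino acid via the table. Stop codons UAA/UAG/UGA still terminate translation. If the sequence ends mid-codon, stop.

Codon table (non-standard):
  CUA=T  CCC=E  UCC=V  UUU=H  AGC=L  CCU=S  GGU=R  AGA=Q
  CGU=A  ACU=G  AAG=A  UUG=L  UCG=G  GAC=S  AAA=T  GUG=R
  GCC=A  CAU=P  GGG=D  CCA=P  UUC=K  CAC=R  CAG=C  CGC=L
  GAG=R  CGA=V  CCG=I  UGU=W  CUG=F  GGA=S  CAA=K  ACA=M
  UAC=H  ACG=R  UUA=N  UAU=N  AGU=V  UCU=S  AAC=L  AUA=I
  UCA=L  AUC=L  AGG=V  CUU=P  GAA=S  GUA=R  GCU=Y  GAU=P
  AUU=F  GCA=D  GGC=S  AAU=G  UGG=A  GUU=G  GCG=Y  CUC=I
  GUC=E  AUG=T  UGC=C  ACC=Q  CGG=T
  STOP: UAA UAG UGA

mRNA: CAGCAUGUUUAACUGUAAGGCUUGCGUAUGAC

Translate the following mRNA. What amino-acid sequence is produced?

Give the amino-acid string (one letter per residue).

Answer: THLWAYCR

Derivation:
start AUG at pos 4
pos 4: AUG -> T; peptide=T
pos 7: UUU -> H; peptide=TH
pos 10: AAC -> L; peptide=THL
pos 13: UGU -> W; peptide=THLW
pos 16: AAG -> A; peptide=THLWA
pos 19: GCU -> Y; peptide=THLWAY
pos 22: UGC -> C; peptide=THLWAYC
pos 25: GUA -> R; peptide=THLWAYCR
pos 28: UGA -> STOP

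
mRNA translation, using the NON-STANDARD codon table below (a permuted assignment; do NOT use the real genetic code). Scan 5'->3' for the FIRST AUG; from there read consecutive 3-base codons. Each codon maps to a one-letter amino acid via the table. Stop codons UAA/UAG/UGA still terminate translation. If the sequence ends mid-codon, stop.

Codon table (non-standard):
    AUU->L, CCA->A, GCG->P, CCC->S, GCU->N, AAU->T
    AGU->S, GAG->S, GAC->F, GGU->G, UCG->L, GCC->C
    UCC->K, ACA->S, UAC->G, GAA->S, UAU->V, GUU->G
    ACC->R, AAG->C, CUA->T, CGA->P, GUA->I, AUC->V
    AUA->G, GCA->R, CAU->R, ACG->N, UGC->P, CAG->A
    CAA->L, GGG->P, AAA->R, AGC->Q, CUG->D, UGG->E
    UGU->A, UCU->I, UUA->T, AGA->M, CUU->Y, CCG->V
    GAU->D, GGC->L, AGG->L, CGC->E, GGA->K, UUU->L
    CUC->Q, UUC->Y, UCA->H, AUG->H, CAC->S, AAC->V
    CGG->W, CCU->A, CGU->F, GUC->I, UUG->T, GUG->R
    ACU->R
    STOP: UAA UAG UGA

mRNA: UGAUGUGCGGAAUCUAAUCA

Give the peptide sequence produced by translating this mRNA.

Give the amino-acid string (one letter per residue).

start AUG at pos 2
pos 2: AUG -> H; peptide=H
pos 5: UGC -> P; peptide=HP
pos 8: GGA -> K; peptide=HPK
pos 11: AUC -> V; peptide=HPKV
pos 14: UAA -> STOP

Answer: HPKV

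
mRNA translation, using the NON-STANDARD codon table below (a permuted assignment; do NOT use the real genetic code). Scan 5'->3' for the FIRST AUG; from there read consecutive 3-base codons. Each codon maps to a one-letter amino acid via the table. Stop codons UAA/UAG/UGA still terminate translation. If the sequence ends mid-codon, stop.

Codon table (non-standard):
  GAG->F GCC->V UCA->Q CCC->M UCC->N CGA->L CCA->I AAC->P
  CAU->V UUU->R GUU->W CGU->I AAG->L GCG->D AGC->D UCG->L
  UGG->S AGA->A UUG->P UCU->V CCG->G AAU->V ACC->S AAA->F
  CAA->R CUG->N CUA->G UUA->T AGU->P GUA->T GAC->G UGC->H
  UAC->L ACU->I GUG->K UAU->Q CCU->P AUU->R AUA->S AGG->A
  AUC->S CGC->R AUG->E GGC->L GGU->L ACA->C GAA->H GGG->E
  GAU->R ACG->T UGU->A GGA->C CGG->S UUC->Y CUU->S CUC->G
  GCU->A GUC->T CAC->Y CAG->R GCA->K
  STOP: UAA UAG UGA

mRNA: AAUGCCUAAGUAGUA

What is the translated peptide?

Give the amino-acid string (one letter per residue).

Answer: EPL

Derivation:
start AUG at pos 1
pos 1: AUG -> E; peptide=E
pos 4: CCU -> P; peptide=EP
pos 7: AAG -> L; peptide=EPL
pos 10: UAG -> STOP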